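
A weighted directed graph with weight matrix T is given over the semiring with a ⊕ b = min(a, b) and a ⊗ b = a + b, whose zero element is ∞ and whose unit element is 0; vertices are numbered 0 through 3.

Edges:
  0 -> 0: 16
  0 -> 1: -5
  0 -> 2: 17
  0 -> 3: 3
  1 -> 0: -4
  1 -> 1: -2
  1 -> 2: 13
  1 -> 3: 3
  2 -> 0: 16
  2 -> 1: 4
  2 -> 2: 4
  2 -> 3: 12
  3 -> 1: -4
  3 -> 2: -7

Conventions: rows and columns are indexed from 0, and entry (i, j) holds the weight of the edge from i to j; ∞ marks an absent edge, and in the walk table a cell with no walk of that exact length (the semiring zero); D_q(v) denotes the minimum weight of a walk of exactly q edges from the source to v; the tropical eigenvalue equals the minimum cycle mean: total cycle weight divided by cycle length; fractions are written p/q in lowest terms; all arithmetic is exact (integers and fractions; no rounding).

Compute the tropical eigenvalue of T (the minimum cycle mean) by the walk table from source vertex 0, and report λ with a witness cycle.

q=0: [0, ∞, ∞, ∞]
q=1: [16, -5, 17, 3]
q=2: [-9, -7, -4, -2]
q=3: [-11, -14, -9, -6]
q=4: [-18, -16, -13, -11]
Optimal cycle mean attained by: cycle 0->1->0, total (-5) + (-4), length 2.
Answer: λ = -9/2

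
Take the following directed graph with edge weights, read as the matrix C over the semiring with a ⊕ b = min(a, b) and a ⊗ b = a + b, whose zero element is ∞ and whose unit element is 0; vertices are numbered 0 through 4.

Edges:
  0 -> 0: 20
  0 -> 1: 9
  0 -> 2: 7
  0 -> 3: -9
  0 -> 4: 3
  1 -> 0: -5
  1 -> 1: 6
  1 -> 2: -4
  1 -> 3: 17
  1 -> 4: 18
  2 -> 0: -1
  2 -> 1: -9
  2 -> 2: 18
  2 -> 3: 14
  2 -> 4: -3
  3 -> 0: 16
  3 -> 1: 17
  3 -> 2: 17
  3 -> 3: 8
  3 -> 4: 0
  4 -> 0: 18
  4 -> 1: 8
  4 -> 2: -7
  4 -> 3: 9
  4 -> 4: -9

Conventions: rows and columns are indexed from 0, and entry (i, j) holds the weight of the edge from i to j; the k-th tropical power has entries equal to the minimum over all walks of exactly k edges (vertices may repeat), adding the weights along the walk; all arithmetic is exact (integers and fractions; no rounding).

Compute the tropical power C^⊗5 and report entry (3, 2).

C^⊗2:
  [4, -2, -4, -1, -9]
  [-5, -13, 2, -14, -7]
  [-14, -3, -13, -10, -12]
  [12, 8, -7, 7, -9]
  [-8, -16, -16, 0, -18]
C^⊗3:
  [-7, -13, -16, -5, -18]
  [-18, -7, -17, -14, -16]
  [-14, -22, -19, -23, -21]
  [-8, -16, -16, 0, -18]
  [-21, -25, -25, -17, -27]
C^⊗4:
  [-18, -25, -25, -16, -27]
  [-18, -26, -23, -27, -25]
  [-27, -28, -28, -23, -30]
  [-21, -25, -25, -17, -27]
  [-30, -34, -34, -30, -36]
C^⊗5:
  [-30, -34, -34, -27, -36]
  [-31, -32, -32, -27, -34]
  [-33, -37, -37, -36, -39]
  [-30, -34, -34, -30, -36]
  [-39, -43, -43, -39, -45]
Key observation: the optimum is the walk 3->4->4->4->4->2, with weight 0 + (-9) + (-9) + (-9) + (-7) = -34.
Optimal value attained by: walk 3->4->4->4->4->2.
Answer: (C^⊗5)[3][2] = -34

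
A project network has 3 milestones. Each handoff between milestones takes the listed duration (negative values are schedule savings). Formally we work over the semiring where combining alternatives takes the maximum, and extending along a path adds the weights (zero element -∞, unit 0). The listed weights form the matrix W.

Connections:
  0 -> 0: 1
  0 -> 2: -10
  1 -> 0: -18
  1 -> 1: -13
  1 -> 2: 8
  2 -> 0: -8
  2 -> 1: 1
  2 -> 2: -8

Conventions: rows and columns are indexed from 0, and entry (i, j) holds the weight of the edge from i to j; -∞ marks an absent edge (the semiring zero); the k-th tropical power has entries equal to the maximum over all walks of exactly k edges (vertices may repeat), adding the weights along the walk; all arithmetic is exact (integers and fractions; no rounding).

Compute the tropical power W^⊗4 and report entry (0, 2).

W^⊗2:
  [2, -9, -9]
  [0, 9, 0]
  [-7, -7, 9]
W^⊗3:
  [3, -8, -1]
  [1, 1, 17]
  [1, 10, 1]
W^⊗4:
  [4, 0, 0]
  [9, 18, 9]
  [2, 2, 18]
Key observation: the optimum is the walk 0->0->2->1->2, with weight 1 + (-10) + 1 + 8 = 0.
Optimal value attained by: walk 0->0->2->1->2.
Answer: (W^⊗4)[0][2] = 0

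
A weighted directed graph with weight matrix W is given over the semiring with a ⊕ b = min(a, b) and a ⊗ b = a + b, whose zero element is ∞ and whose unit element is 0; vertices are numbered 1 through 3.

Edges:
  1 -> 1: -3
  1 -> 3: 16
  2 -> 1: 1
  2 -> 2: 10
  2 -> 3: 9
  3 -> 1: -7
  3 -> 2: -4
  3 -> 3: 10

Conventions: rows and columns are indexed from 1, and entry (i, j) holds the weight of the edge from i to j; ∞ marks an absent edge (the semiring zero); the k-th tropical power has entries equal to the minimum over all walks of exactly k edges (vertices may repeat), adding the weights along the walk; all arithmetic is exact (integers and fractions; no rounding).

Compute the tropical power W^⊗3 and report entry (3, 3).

W^⊗2:
  [-6, 12, 13]
  [-2, 5, 17]
  [-10, 6, 5]
W^⊗3:
  [-9, 9, 10]
  [-5, 13, 14]
  [-13, 1, 6]
Key observation: the optimum is the walk 3->1->1->3, with weight (-7) + (-3) + 16 = 6.
Optimal value attained by: walk 3->1->1->3.
Answer: (W^⊗3)[3][3] = 6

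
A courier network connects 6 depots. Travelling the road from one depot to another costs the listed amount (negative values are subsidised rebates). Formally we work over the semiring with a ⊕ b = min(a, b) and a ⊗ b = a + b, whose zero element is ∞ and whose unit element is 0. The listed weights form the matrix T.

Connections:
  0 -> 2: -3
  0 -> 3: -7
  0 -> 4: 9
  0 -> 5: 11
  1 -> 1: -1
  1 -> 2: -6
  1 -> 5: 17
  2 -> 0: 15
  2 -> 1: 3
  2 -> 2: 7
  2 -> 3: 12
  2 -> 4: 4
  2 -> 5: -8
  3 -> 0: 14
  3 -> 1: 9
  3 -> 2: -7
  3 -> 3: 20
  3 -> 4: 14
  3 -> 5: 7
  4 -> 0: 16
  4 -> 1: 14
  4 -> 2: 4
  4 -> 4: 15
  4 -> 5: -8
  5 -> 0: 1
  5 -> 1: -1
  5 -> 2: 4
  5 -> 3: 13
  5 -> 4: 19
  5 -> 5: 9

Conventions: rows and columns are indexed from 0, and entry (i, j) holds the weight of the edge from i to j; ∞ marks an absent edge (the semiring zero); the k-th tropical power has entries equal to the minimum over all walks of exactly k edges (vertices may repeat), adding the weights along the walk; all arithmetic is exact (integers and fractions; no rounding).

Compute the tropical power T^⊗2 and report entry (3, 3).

T^⊗2:
  [7, 0, -14, 9, 1, -11]
  [9, -3, -7, 6, -2, -14]
  [-7, -9, -4, 5, 11, -4]
  [8, -4, 0, 5, -3, -15]
  [-7, -9, -4, 5, 8, -4]
  [10, -2, -7, -6, 8, -4]
Key observation: the optimum is the walk 3->2->3, with weight (-7) + 12 = 5.
Optimal value attained by: walk 3->2->3.
Answer: (T^⊗2)[3][3] = 5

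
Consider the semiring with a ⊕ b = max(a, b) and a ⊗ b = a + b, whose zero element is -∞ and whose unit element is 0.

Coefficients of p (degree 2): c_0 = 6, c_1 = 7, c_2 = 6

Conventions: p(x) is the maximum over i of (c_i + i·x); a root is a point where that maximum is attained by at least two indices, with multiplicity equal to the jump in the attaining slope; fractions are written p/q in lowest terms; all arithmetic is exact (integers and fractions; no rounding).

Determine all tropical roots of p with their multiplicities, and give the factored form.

hull edge (i=0, c=6) to (i=1, c=7): slope 1, span 1
hull edge (i=1, c=7) to (i=2, c=6): slope -1, span 1
Factored form: p(x) = 6 ⊗ (x ⊕ (-1)) ⊗ (x ⊕ 1)
Answer: roots = -1 (mult 1), 1 (mult 1)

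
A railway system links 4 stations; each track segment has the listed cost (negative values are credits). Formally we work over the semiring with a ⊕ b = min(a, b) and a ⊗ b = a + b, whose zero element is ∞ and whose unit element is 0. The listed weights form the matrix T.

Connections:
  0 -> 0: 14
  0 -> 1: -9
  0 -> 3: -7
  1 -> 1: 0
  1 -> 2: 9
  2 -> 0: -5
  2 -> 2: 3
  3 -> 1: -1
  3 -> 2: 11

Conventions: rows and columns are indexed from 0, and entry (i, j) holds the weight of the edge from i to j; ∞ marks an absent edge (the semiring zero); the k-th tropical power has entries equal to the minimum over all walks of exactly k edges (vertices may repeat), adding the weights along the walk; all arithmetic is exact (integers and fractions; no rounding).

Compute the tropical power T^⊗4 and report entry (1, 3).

T^⊗2:
  [28, -9, 0, 7]
  [4, 0, 9, ∞]
  [-2, -14, 6, -12]
  [6, -1, 8, ∞]
T^⊗3:
  [-5, -9, 0, 21]
  [4, -5, 9, -3]
  [1, -14, -5, -9]
  [3, -3, 8, -1]
T^⊗4:
  [-5, -14, 0, -12]
  [4, -5, 4, -3]
  [-10, -14, -5, -6]
  [3, -6, 6, -4]
Key observation: the optimum is the walk 1->1->2->0->3, with weight 0 + 9 + (-5) + (-7) = -3.
Optimal value attained by: walk 1->1->2->0->3.
Answer: (T^⊗4)[1][3] = -3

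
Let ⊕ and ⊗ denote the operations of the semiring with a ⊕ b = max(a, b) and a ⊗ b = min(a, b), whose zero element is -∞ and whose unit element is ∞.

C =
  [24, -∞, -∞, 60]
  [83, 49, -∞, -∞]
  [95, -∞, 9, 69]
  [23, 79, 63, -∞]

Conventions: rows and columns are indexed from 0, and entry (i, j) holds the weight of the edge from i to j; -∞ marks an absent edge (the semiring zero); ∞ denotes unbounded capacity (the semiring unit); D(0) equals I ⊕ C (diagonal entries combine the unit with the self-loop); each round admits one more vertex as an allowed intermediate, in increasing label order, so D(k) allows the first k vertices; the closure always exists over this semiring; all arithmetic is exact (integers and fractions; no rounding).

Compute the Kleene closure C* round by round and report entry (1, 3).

D(0):
  [∞, -∞, -∞, 60]
  [83, ∞, -∞, -∞]
  [95, -∞, ∞, 69]
  [23, 79, 63, ∞]
D(1):
  [∞, -∞, -∞, 60]
  [83, ∞, -∞, 60]
  [95, -∞, ∞, 69]
  [23, 79, 63, ∞]
D(2):
  [∞, -∞, -∞, 60]
  [83, ∞, -∞, 60]
  [95, -∞, ∞, 69]
  [79, 79, 63, ∞]
D(3):
  [∞, -∞, -∞, 60]
  [83, ∞, -∞, 60]
  [95, -∞, ∞, 69]
  [79, 79, 63, ∞]
D(4):
  [∞, 60, 60, 60]
  [83, ∞, 60, 60]
  [95, 69, ∞, 69]
  [79, 79, 63, ∞]
Answer: C*[1][3] = 60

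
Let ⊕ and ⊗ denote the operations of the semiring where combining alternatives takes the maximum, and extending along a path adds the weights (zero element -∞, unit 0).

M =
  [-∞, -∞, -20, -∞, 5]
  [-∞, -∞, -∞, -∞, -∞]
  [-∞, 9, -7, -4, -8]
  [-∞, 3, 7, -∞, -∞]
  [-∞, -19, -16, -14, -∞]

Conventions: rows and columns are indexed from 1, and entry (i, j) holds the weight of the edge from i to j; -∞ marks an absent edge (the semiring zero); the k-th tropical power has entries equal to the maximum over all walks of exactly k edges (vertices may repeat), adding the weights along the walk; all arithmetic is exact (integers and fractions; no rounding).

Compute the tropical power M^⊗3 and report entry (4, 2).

M^⊗2:
  [-∞, -11, -11, -9, -28]
  [-∞, -∞, -∞, -∞, -∞]
  [-∞, 2, 3, -11, -15]
  [-∞, 16, 0, 3, -1]
  [-∞, -7, -7, -20, -24]
M^⊗3:
  [-∞, -2, -2, -15, -19]
  [-∞, -∞, -∞, -∞, -∞]
  [-∞, 12, -4, -1, -5]
  [-∞, 9, 10, -4, -8]
  [-∞, 2, -13, -11, -15]
Key observation: the optimum is the walk 4->3->3->2, with weight 7 + (-7) + 9 = 9.
Optimal value attained by: walk 4->3->3->2.
Answer: (M^⊗3)[4][2] = 9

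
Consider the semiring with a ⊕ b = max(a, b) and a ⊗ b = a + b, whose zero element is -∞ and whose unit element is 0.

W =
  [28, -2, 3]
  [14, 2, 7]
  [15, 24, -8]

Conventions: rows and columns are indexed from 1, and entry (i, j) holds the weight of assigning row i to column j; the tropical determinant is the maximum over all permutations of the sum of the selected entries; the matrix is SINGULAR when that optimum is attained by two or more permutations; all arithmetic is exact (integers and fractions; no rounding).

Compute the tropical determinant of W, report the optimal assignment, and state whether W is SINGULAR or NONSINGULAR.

σ = (1, 2, 3): 28 + 2 + (-8) = 22
σ = (1, 3, 2): 28 + 7 + 24 = 59
σ = (2, 1, 3): (-2) + 14 + (-8) = 4
σ = (2, 3, 1): (-2) + 7 + 15 = 20
σ = (3, 1, 2): 3 + 14 + 24 = 41
σ = (3, 2, 1): 3 + 2 + 15 = 20
Optimal value attained by: σ = (1, 3, 2).
Answer: det⊕(W) = 59; verdict: NONSINGULAR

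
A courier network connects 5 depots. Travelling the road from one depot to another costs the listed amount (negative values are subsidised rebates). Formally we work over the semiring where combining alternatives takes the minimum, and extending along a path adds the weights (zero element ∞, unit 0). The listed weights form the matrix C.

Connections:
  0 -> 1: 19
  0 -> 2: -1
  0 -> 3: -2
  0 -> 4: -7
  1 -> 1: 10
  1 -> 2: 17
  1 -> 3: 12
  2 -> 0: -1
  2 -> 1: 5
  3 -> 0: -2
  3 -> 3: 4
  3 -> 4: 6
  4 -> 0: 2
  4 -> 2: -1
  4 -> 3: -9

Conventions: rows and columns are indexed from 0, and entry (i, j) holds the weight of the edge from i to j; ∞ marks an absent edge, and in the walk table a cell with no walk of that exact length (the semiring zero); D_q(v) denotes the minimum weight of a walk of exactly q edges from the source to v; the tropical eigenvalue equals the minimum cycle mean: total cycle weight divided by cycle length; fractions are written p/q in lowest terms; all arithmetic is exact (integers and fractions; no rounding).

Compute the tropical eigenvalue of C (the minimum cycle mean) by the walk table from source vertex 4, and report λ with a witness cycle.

q=0: [∞, ∞, ∞, ∞, 0]
q=1: [2, ∞, -1, -9, ∞]
q=2: [-11, 4, 1, -5, -5]
q=3: [-7, 6, -12, -14, -18]
q=4: [-16, -7, -19, -27, -14]
q=5: [-29, -14, -17, -23, -23]
Optimal cycle mean attained by: cycle 0->4->3->0, total (-7) + (-9) + (-2), length 3.
Answer: λ = -6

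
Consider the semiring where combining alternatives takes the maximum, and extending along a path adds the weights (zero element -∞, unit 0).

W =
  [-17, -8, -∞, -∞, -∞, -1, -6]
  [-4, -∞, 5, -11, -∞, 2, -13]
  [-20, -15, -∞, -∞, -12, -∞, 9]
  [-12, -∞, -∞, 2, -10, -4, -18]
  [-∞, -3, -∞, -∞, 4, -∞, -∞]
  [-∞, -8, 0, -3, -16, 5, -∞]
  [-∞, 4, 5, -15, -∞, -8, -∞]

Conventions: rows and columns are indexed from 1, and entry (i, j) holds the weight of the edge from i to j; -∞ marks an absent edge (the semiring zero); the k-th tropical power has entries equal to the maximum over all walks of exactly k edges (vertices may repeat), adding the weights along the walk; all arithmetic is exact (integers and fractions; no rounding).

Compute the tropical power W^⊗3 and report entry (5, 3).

W^⊗2:
  [-12, -2, -1, -4, -17, 4, -21]
  [-15, -6, 2, -1, -7, 7, 14]
  [-19, 13, 14, -6, -8, 1, -26]
  [-10, -12, -4, 4, -6, 1, -16]
  [-7, 1, 2, -14, 8, -1, -16]
  [-12, -3, 5, 2, -11, 10, 9]
  [0, -10, 9, -7, -7, 6, 14]
W^⊗3:
  [-6, -4, 4, 1, -12, 9, 8]
  [-10, 18, 19, 4, -3, 12, 11]
  [9, -1, 18, 2, 2, 15, 23]
  [-8, -7, 1, 6, -2, 6, 5]
  [-3, 5, 6, -4, 12, 4, 11]
  [-7, 13, 14, 7, -6, 15, 14]
  [-11, 18, 19, 3, -3, 11, 18]
Key observation: the optimum is the walk 5->5->2->3, with weight 4 + (-3) + 5 = 6.
Optimal value attained by: walk 5->5->2->3.
Answer: (W^⊗3)[5][3] = 6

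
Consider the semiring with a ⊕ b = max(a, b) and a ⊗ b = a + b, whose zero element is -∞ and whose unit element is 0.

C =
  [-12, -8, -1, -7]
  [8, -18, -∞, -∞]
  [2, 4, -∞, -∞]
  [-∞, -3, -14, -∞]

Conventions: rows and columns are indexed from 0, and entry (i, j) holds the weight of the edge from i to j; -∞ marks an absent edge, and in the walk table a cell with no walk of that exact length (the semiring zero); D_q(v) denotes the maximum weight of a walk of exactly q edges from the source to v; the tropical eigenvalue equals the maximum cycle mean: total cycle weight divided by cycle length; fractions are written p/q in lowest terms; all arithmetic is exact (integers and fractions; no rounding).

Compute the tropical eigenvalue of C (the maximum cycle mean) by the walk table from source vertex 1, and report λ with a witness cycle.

q=0: [-∞, 0, -∞, -∞]
q=1: [8, -18, -∞, -∞]
q=2: [-4, 0, 7, 1]
q=3: [9, 11, -5, -11]
q=4: [19, 1, 8, 2]
Optimal cycle mean attained by: cycle 0->2->1->0, total (-1) + 4 + 8, length 3.
Answer: λ = 11/3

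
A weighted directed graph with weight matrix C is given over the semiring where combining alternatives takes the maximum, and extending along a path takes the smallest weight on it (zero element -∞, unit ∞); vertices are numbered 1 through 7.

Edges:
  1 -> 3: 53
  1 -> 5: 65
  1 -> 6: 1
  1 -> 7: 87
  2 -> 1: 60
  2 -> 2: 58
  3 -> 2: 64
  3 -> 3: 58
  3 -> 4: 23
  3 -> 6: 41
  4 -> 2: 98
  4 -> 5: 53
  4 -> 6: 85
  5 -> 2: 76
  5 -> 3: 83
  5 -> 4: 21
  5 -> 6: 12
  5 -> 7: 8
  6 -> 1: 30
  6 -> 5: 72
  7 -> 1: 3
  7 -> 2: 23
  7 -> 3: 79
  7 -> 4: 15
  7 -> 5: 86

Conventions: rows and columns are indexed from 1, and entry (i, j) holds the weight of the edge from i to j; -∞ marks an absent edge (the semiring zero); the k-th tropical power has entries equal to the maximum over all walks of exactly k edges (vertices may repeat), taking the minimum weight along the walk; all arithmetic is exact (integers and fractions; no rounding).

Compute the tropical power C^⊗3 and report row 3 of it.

C^⊗2:
  [3, 65, 79, 23, 86, 41, 8]
  [58, 58, 53, -∞, 60, 1, 60]
  [60, 58, 58, 23, 41, 41, -∞]
  [60, 58, 53, 21, 72, 12, 8]
  [60, 64, 58, 23, 21, 41, -∞]
  [-∞, 72, 72, 21, 30, 12, 30]
  [23, 76, 83, 23, 15, 41, 8]
C^⊗3:
  [60, 76, 83, 23, 41, 41, 8]
  [58, 60, 60, 23, 60, 41, 58]
  [58, 58, 58, 23, 60, 41, 60]
  [58, 72, 72, 23, 60, 41, 60]
  [60, 58, 58, 23, 60, 41, 60]
  [60, 64, 58, 23, 30, 41, 8]
  [60, 64, 58, 23, 41, 41, 23]
Answer: row 3 of C^⊗3 = [58, 58, 58, 23, 60, 41, 60]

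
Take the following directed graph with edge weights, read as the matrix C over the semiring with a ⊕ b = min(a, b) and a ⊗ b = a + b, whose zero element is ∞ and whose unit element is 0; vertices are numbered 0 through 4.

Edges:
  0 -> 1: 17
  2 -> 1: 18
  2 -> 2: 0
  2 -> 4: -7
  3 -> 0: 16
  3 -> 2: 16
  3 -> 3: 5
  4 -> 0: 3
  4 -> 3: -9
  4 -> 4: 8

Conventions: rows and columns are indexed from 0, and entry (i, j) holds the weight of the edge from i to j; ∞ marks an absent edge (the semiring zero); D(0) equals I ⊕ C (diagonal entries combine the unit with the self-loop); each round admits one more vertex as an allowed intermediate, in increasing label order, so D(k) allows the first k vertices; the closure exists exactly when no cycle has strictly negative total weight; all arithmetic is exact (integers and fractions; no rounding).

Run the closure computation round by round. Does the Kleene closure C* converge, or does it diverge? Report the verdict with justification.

D(0):
  [0, 17, ∞, ∞, ∞]
  [∞, 0, ∞, ∞, ∞]
  [∞, 18, 0, ∞, -7]
  [16, ∞, 16, 0, ∞]
  [3, ∞, ∞, -9, 0]
D(1):
  [0, 17, ∞, ∞, ∞]
  [∞, 0, ∞, ∞, ∞]
  [∞, 18, 0, ∞, -7]
  [16, 33, 16, 0, ∞]
  [3, 20, ∞, -9, 0]
D(2):
  [0, 17, ∞, ∞, ∞]
  [∞, 0, ∞, ∞, ∞]
  [∞, 18, 0, ∞, -7]
  [16, 33, 16, 0, ∞]
  [3, 20, ∞, -9, 0]
D(3):
  [0, 17, ∞, ∞, ∞]
  [∞, 0, ∞, ∞, ∞]
  [∞, 18, 0, ∞, -7]
  [16, 33, 16, 0, 9]
  [3, 20, ∞, -9, 0]
D(4):
  [0, 17, ∞, ∞, ∞]
  [∞, 0, ∞, ∞, ∞]
  [∞, 18, 0, ∞, -7]
  [16, 33, 16, 0, 9]
  [3, 20, 7, -9, 0]
D(5):
  [0, 17, ∞, ∞, ∞]
  [∞, 0, ∞, ∞, ∞]
  [-4, 13, 0, -16, -7]
  [12, 29, 16, 0, 9]
  [3, 20, 7, -9, 0]
Key observation: every diagonal entry stays at the unit through all rounds, so no improving cycle exists.
Answer: CONVERGES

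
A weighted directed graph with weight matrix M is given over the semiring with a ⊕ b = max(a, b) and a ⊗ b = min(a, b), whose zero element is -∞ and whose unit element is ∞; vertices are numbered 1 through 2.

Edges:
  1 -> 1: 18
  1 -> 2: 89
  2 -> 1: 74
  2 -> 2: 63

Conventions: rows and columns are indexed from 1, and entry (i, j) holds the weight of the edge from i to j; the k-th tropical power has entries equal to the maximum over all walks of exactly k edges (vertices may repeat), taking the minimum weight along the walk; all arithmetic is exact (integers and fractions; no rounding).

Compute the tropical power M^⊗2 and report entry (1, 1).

M^⊗2:
  [74, 63]
  [63, 74]
Key observation: the optimum is the walk 1->2->1, with weight 89 min 74 = 74.
Optimal value attained by: walk 1->2->1.
Answer: (M^⊗2)[1][1] = 74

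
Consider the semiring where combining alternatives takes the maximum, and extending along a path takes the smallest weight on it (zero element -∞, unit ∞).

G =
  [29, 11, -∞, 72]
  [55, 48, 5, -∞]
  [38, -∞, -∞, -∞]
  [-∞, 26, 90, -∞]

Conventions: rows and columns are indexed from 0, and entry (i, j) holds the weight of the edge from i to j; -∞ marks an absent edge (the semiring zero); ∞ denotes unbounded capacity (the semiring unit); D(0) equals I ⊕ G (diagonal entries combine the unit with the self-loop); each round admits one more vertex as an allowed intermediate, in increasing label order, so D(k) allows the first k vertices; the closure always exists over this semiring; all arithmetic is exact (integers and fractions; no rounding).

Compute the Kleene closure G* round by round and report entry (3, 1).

D(0):
  [∞, 11, -∞, 72]
  [55, ∞, 5, -∞]
  [38, -∞, ∞, -∞]
  [-∞, 26, 90, ∞]
D(1):
  [∞, 11, -∞, 72]
  [55, ∞, 5, 55]
  [38, 11, ∞, 38]
  [-∞, 26, 90, ∞]
D(2):
  [∞, 11, 5, 72]
  [55, ∞, 5, 55]
  [38, 11, ∞, 38]
  [26, 26, 90, ∞]
D(3):
  [∞, 11, 5, 72]
  [55, ∞, 5, 55]
  [38, 11, ∞, 38]
  [38, 26, 90, ∞]
D(4):
  [∞, 26, 72, 72]
  [55, ∞, 55, 55]
  [38, 26, ∞, 38]
  [38, 26, 90, ∞]
Answer: G*[3][1] = 26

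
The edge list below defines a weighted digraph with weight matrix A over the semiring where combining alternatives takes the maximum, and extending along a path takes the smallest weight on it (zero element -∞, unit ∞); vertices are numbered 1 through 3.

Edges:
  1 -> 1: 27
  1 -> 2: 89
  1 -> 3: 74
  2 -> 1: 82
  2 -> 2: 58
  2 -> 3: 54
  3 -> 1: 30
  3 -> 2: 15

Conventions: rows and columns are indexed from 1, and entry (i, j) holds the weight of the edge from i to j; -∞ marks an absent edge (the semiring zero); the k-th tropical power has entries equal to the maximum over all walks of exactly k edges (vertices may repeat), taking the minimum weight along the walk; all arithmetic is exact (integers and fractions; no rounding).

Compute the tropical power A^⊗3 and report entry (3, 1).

A^⊗2:
  [82, 58, 54]
  [58, 82, 74]
  [27, 30, 30]
A^⊗3:
  [58, 82, 74]
  [82, 58, 58]
  [30, 30, 30]
Key observation: the optimum is the walk 3->1->2->1, with weight 30 min 89 min 82 = 30.
Optimal value attained by: walk 3->1->2->1.
Answer: (A^⊗3)[3][1] = 30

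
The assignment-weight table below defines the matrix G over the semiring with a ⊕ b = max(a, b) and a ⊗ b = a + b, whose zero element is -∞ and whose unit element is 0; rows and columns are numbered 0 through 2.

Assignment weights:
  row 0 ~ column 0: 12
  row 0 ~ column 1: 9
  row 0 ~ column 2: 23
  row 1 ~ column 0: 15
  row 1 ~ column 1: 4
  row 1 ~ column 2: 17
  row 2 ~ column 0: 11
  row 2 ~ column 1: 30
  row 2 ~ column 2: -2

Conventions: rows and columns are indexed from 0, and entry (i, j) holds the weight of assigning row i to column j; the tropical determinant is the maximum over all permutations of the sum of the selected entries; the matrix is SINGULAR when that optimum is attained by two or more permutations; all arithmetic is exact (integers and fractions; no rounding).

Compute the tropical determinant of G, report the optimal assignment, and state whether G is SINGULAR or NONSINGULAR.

σ = (0, 1, 2): 12 + 4 + (-2) = 14
σ = (0, 2, 1): 12 + 17 + 30 = 59
σ = (1, 0, 2): 9 + 15 + (-2) = 22
σ = (1, 2, 0): 9 + 17 + 11 = 37
σ = (2, 0, 1): 23 + 15 + 30 = 68
σ = (2, 1, 0): 23 + 4 + 11 = 38
Optimal value attained by: σ = (2, 0, 1).
Answer: det⊕(G) = 68; verdict: NONSINGULAR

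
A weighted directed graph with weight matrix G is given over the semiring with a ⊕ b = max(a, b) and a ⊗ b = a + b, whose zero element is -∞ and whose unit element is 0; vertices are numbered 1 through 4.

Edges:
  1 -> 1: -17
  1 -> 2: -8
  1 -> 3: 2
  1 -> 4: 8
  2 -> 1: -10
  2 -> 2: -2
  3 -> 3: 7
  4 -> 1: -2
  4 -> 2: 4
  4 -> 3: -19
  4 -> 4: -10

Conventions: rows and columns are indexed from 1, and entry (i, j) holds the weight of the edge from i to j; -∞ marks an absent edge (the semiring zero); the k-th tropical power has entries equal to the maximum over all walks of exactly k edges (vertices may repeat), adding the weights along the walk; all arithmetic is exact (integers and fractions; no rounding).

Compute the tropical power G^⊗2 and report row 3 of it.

G^⊗2:
  [6, 12, 9, -2]
  [-12, -4, -8, -2]
  [-∞, -∞, 14, -∞]
  [-6, 2, 0, 6]
Answer: row 3 of G^⊗2 = [-∞, -∞, 14, -∞]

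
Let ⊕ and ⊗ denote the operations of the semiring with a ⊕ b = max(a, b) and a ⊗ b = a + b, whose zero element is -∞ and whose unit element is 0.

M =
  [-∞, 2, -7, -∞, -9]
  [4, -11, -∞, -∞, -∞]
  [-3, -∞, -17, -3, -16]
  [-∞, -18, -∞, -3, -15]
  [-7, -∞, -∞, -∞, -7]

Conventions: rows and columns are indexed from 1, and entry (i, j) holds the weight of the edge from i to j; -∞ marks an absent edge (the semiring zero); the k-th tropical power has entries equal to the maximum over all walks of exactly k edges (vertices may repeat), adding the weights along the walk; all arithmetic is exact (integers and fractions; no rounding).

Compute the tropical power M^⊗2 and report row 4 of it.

M^⊗2:
  [6, -9, -24, -10, -16]
  [-7, 6, -3, -∞, -5]
  [-20, -1, -10, -6, -12]
  [-14, -21, -∞, -6, -18]
  [-14, -5, -14, -∞, -14]
Answer: row 4 of M^⊗2 = [-14, -21, -∞, -6, -18]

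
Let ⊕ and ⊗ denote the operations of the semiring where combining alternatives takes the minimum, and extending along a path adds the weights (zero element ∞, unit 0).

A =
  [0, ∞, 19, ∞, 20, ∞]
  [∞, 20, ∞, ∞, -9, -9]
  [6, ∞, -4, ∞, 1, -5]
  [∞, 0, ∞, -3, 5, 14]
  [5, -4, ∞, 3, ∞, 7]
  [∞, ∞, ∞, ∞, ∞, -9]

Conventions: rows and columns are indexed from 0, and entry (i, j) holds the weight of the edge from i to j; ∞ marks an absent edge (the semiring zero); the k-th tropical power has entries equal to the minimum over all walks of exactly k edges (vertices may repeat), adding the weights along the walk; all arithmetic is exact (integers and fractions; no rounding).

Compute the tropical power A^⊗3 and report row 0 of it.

A^⊗2:
  [0, 16, 15, 23, 20, 14]
  [-4, -13, ∞, -6, 11, -18]
  [2, -3, -8, 4, -3, -14]
  [10, -3, ∞, -6, -9, -9]
  [5, 3, 24, 0, -13, -13]
  [∞, ∞, ∞, ∞, ∞, -18]
A^⊗3:
  [0, 16, 11, 20, 7, 5]
  [-4, -6, 15, -9, -22, -27]
  [-2, -7, -12, 0, -12, -23]
  [-4, -13, 29, -9, -12, -18]
  [-8, -17, 20, -10, -6, -22]
  [∞, ∞, ∞, ∞, ∞, -27]
Answer: row 0 of A^⊗3 = [0, 16, 11, 20, 7, 5]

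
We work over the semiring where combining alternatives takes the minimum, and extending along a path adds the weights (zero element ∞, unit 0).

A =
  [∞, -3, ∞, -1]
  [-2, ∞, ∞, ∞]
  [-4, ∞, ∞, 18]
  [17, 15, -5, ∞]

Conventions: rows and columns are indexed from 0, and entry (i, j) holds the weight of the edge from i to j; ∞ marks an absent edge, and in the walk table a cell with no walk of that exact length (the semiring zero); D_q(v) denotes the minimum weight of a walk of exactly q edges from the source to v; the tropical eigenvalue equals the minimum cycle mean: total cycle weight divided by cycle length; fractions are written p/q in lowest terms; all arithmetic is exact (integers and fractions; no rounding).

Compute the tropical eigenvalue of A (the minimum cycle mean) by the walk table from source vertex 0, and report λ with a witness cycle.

q=0: [0, ∞, ∞, ∞]
q=1: [∞, -3, ∞, -1]
q=2: [-5, 14, -6, ∞]
q=3: [-10, -8, ∞, -6]
q=4: [-10, -13, -11, -11]
Optimal cycle mean attained by: cycle 0->3->2->0, total (-1) + (-5) + (-4), length 3.
Answer: λ = -10/3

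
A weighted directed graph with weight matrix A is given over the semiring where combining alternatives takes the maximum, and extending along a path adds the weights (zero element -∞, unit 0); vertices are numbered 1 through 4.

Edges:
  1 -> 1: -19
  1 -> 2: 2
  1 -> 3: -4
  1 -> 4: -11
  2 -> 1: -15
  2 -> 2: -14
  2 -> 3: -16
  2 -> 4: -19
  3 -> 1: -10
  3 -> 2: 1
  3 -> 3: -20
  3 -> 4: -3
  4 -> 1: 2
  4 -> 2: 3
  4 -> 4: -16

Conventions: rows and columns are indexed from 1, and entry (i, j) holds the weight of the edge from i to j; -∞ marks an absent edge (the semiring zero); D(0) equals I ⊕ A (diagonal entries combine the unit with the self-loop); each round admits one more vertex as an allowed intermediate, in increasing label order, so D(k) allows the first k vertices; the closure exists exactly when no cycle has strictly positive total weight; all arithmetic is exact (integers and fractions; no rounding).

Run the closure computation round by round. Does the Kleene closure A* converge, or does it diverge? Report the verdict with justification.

D(0):
  [0, 2, -4, -11]
  [-15, 0, -16, -19]
  [-10, 1, 0, -3]
  [2, 3, -∞, 0]
D(1):
  [0, 2, -4, -11]
  [-15, 0, -16, -19]
  [-10, 1, 0, -3]
  [2, 4, -2, 0]
D(2):
  [0, 2, -4, -11]
  [-15, 0, -16, -19]
  [-10, 1, 0, -3]
  [2, 4, -2, 0]
D(3):
  [0, 2, -4, -7]
  [-15, 0, -16, -19]
  [-10, 1, 0, -3]
  [2, 4, -2, 0]
D(4):
  [0, 2, -4, -7]
  [-15, 0, -16, -19]
  [-1, 1, 0, -3]
  [2, 4, -2, 0]
Key observation: every diagonal entry stays at the unit through all rounds, so no improving cycle exists.
Answer: CONVERGES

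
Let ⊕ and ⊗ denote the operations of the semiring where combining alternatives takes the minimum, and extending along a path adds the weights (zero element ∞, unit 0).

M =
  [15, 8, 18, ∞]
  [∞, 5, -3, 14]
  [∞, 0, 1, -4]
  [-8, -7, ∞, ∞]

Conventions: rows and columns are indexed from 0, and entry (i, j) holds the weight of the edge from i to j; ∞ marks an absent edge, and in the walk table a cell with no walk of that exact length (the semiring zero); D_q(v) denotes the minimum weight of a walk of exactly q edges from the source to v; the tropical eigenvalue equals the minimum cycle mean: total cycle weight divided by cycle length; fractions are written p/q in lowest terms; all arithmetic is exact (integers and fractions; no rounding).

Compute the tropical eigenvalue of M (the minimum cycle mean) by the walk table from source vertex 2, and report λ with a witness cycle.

q=0: [∞, ∞, 0, ∞]
q=1: [∞, 0, 1, -4]
q=2: [-12, -11, -3, -3]
q=3: [-11, -10, -14, -7]
q=4: [-15, -14, -13, -18]
Optimal cycle mean attained by: cycle 1->2->3->1, total (-3) + (-4) + (-7), length 3.
Answer: λ = -14/3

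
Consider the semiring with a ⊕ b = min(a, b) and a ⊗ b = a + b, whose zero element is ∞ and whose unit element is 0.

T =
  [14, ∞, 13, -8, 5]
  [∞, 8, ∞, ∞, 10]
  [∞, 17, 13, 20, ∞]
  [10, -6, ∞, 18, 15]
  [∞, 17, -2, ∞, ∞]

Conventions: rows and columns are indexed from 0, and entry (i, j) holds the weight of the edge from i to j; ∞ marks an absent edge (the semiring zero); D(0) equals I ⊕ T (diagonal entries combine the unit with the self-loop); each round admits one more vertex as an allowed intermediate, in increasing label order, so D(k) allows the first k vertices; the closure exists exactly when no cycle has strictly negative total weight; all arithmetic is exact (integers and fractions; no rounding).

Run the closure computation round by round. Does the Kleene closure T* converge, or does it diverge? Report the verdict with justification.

D(0):
  [0, ∞, 13, -8, 5]
  [∞, 0, ∞, ∞, 10]
  [∞, 17, 0, 20, ∞]
  [10, -6, ∞, 0, 15]
  [∞, 17, -2, ∞, 0]
D(1):
  [0, ∞, 13, -8, 5]
  [∞, 0, ∞, ∞, 10]
  [∞, 17, 0, 20, ∞]
  [10, -6, 23, 0, 15]
  [∞, 17, -2, ∞, 0]
D(2):
  [0, ∞, 13, -8, 5]
  [∞, 0, ∞, ∞, 10]
  [∞, 17, 0, 20, 27]
  [10, -6, 23, 0, 4]
  [∞, 17, -2, ∞, 0]
D(3):
  [0, 30, 13, -8, 5]
  [∞, 0, ∞, ∞, 10]
  [∞, 17, 0, 20, 27]
  [10, -6, 23, 0, 4]
  [∞, 15, -2, 18, 0]
D(4):
  [0, -14, 13, -8, -4]
  [∞, 0, ∞, ∞, 10]
  [30, 14, 0, 20, 24]
  [10, -6, 23, 0, 4]
  [28, 12, -2, 18, 0]
D(5):
  [0, -14, -6, -8, -4]
  [38, 0, 8, 28, 10]
  [30, 14, 0, 20, 24]
  [10, -6, 2, 0, 4]
  [28, 12, -2, 18, 0]
Key observation: every diagonal entry stays at the unit through all rounds, so no improving cycle exists.
Answer: CONVERGES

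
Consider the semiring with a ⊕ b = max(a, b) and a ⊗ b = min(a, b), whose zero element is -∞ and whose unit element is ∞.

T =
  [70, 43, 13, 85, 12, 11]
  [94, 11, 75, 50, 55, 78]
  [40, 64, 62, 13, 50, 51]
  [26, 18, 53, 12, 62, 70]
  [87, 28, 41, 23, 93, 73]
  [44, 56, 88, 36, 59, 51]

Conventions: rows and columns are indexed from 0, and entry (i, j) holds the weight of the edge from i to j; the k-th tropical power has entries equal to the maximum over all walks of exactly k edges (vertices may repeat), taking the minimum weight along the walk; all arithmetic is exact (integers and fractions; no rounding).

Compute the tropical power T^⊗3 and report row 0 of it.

T^⊗2:
  [70, 43, 53, 70, 62, 70]
  [70, 64, 78, 85, 59, 55]
  [64, 62, 64, 50, 55, 64]
  [62, 56, 70, 36, 62, 62]
  [87, 56, 73, 85, 93, 73]
  [59, 64, 62, 50, 59, 59]
T^⊗3:
  [70, 56, 70, 70, 62, 70]
  [70, 64, 64, 70, 62, 70]
  [64, 64, 64, 64, 59, 62]
  [62, 64, 62, 62, 62, 62]
  [87, 64, 73, 85, 93, 73]
  [64, 62, 64, 59, 59, 64]
Answer: row 0 of T^⊗3 = [70, 56, 70, 70, 62, 70]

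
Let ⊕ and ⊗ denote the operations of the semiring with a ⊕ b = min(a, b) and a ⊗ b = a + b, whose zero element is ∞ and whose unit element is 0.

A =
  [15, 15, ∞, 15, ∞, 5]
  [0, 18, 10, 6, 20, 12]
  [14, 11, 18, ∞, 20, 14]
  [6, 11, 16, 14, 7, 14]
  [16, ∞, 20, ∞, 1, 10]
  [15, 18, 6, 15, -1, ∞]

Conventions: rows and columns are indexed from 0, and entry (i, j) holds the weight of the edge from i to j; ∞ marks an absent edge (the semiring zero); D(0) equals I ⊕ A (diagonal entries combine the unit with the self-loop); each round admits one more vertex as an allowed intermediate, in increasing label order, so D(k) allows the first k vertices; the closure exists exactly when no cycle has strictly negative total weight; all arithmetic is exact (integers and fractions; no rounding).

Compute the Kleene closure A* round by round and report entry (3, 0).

D(0):
  [0, 15, ∞, 15, ∞, 5]
  [0, 0, 10, 6, 20, 12]
  [14, 11, 0, ∞, 20, 14]
  [6, 11, 16, 0, 7, 14]
  [16, ∞, 20, ∞, 0, 10]
  [15, 18, 6, 15, -1, 0]
D(1):
  [0, 15, ∞, 15, ∞, 5]
  [0, 0, 10, 6, 20, 5]
  [14, 11, 0, 29, 20, 14]
  [6, 11, 16, 0, 7, 11]
  [16, 31, 20, 31, 0, 10]
  [15, 18, 6, 15, -1, 0]
D(2):
  [0, 15, 25, 15, 35, 5]
  [0, 0, 10, 6, 20, 5]
  [11, 11, 0, 17, 20, 14]
  [6, 11, 16, 0, 7, 11]
  [16, 31, 20, 31, 0, 10]
  [15, 18, 6, 15, -1, 0]
D(3):
  [0, 15, 25, 15, 35, 5]
  [0, 0, 10, 6, 20, 5]
  [11, 11, 0, 17, 20, 14]
  [6, 11, 16, 0, 7, 11]
  [16, 31, 20, 31, 0, 10]
  [15, 17, 6, 15, -1, 0]
D(4):
  [0, 15, 25, 15, 22, 5]
  [0, 0, 10, 6, 13, 5]
  [11, 11, 0, 17, 20, 14]
  [6, 11, 16, 0, 7, 11]
  [16, 31, 20, 31, 0, 10]
  [15, 17, 6, 15, -1, 0]
D(5):
  [0, 15, 25, 15, 22, 5]
  [0, 0, 10, 6, 13, 5]
  [11, 11, 0, 17, 20, 14]
  [6, 11, 16, 0, 7, 11]
  [16, 31, 20, 31, 0, 10]
  [15, 17, 6, 15, -1, 0]
D(6):
  [0, 15, 11, 15, 4, 5]
  [0, 0, 10, 6, 4, 5]
  [11, 11, 0, 17, 13, 14]
  [6, 11, 16, 0, 7, 11]
  [16, 27, 16, 25, 0, 10]
  [15, 17, 6, 15, -1, 0]
Answer: A*[3][0] = 6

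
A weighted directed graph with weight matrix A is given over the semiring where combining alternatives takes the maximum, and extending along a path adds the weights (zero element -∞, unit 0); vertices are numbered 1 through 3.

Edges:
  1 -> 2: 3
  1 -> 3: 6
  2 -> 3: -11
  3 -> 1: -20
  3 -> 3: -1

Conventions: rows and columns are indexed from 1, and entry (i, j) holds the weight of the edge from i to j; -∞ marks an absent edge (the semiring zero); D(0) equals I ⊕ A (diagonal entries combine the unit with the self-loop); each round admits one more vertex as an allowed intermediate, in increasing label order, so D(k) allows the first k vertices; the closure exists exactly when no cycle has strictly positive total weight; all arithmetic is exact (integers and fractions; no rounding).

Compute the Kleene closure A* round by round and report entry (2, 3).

D(0):
  [0, 3, 6]
  [-∞, 0, -11]
  [-20, -∞, 0]
D(1):
  [0, 3, 6]
  [-∞, 0, -11]
  [-20, -17, 0]
D(2):
  [0, 3, 6]
  [-∞, 0, -11]
  [-20, -17, 0]
D(3):
  [0, 3, 6]
  [-31, 0, -11]
  [-20, -17, 0]
Answer: A*[2][3] = -11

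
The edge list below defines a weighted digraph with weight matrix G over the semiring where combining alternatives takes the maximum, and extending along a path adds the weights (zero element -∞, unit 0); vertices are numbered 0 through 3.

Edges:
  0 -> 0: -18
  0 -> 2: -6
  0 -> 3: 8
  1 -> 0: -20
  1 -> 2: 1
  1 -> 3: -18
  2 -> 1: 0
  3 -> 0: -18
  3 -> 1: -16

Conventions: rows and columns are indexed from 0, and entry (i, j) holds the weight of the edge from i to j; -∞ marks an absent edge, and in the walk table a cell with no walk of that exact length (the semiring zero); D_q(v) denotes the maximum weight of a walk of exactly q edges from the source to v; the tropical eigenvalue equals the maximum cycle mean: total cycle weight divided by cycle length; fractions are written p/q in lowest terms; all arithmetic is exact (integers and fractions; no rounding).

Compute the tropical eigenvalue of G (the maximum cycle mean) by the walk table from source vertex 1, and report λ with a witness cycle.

q=0: [-∞, 0, -∞, -∞]
q=1: [-20, -∞, 1, -18]
q=2: [-36, 1, -26, -12]
q=3: [-19, -26, 2, -17]
q=4: [-35, 2, -25, -11]
Optimal cycle mean attained by: cycle 1->2->1, total 1 + 0, length 2.
Answer: λ = 1/2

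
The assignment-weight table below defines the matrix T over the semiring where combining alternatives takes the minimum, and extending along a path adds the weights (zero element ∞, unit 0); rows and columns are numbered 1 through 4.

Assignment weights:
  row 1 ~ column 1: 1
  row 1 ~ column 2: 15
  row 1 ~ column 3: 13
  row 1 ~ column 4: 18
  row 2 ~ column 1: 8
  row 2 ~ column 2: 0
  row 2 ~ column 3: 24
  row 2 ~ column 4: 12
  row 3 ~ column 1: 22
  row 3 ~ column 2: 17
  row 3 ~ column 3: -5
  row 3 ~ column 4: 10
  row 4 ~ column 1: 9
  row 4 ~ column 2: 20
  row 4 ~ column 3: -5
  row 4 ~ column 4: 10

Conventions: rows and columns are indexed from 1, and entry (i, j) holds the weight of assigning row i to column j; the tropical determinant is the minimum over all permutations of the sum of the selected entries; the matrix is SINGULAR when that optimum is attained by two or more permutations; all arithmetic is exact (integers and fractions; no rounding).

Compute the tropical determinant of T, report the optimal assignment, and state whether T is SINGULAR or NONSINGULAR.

σ = (1, 2, 3, 4): 1 + 0 + (-5) + 10 = 6
σ = (1, 2, 4, 3): 1 + 0 + 10 + (-5) = 6
σ = (1, 3, 2, 4): 1 + 24 + 17 + 10 = 52
σ = (1, 3, 4, 2): 1 + 24 + 10 + 20 = 55
σ = (1, 4, 2, 3): 1 + 12 + 17 + (-5) = 25
σ = (1, 4, 3, 2): 1 + 12 + (-5) + 20 = 28
σ = (2, 1, 3, 4): 15 + 8 + (-5) + 10 = 28
σ = (2, 1, 4, 3): 15 + 8 + 10 + (-5) = 28
σ = (2, 3, 1, 4): 15 + 24 + 22 + 10 = 71
σ = (2, 3, 4, 1): 15 + 24 + 10 + 9 = 58
σ = (2, 4, 1, 3): 15 + 12 + 22 + (-5) = 44
σ = (2, 4, 3, 1): 15 + 12 + (-5) + 9 = 31
σ = (3, 1, 2, 4): 13 + 8 + 17 + 10 = 48
σ = (3, 1, 4, 2): 13 + 8 + 10 + 20 = 51
σ = (3, 2, 1, 4): 13 + 0 + 22 + 10 = 45
σ = (3, 2, 4, 1): 13 + 0 + 10 + 9 = 32
σ = (3, 4, 1, 2): 13 + 12 + 22 + 20 = 67
σ = (3, 4, 2, 1): 13 + 12 + 17 + 9 = 51
σ = (4, 1, 2, 3): 18 + 8 + 17 + (-5) = 38
σ = (4, 1, 3, 2): 18 + 8 + (-5) + 20 = 41
σ = (4, 2, 1, 3): 18 + 0 + 22 + (-5) = 35
σ = (4, 2, 3, 1): 18 + 0 + (-5) + 9 = 22
σ = (4, 3, 1, 2): 18 + 24 + 22 + 20 = 84
σ = (4, 3, 2, 1): 18 + 24 + 17 + 9 = 68
Optimal value attained by: σ = (1, 2, 3, 4).
Answer: det⊕(T) = 6; verdict: SINGULAR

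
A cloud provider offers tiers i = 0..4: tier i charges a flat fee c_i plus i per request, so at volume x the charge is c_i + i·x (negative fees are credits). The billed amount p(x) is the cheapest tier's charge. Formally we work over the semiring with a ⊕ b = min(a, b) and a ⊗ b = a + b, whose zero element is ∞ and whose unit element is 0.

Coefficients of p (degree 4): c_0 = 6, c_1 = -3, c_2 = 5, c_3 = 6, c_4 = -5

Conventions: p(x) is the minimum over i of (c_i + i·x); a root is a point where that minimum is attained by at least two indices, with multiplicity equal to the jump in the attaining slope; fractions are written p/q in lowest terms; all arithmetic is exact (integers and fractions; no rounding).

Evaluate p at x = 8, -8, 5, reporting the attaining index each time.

p(8) = min(6+0·8=6, -3+1·8=5, 5+2·8=21, 6+3·8=30, -5+4·8=27) = 5 (attained by i=1)
p(-8) = min(6+0·(-8)=6, -3+1·(-8)=-11, 5+2·(-8)=-11, 6+3·(-8)=-18, -5+4·(-8)=-37) = -37 (attained by i=4)
p(5) = min(6+0·5=6, -3+1·5=2, 5+2·5=15, 6+3·5=21, -5+4·5=15) = 2 (attained by i=1)
Answer: p(8) = 5; p(-8) = -37; p(5) = 2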